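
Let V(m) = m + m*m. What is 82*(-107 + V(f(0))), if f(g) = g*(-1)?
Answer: -8774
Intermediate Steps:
f(g) = -g
V(m) = m + m**2
82*(-107 + V(f(0))) = 82*(-107 + (-1*0)*(1 - 1*0)) = 82*(-107 + 0*(1 + 0)) = 82*(-107 + 0*1) = 82*(-107 + 0) = 82*(-107) = -8774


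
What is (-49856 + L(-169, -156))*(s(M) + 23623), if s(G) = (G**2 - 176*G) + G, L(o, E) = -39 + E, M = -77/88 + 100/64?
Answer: -301147307259/256 ≈ -1.1764e+9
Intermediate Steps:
M = 11/16 (M = -77*1/88 + 100*(1/64) = -7/8 + 25/16 = 11/16 ≈ 0.68750)
s(G) = G**2 - 175*G
(-49856 + L(-169, -156))*(s(M) + 23623) = (-49856 + (-39 - 156))*(11*(-175 + 11/16)/16 + 23623) = (-49856 - 195)*((11/16)*(-2789/16) + 23623) = -50051*(-30679/256 + 23623) = -50051*6016809/256 = -301147307259/256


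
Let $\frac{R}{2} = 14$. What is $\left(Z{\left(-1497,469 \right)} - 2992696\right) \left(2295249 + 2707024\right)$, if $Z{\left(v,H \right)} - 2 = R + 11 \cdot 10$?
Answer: $-14969582079788$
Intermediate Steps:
$R = 28$ ($R = 2 \cdot 14 = 28$)
$Z{\left(v,H \right)} = 140$ ($Z{\left(v,H \right)} = 2 + \left(28 + 11 \cdot 10\right) = 2 + \left(28 + 110\right) = 2 + 138 = 140$)
$\left(Z{\left(-1497,469 \right)} - 2992696\right) \left(2295249 + 2707024\right) = \left(140 - 2992696\right) \left(2295249 + 2707024\right) = \left(-2992556\right) 5002273 = -14969582079788$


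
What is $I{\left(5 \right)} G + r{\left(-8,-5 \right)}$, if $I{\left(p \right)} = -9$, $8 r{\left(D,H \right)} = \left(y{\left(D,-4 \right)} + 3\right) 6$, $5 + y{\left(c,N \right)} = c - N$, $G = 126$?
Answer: $- \frac{2277}{2} \approx -1138.5$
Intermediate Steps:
$y{\left(c,N \right)} = -5 + c - N$ ($y{\left(c,N \right)} = -5 - \left(N - c\right) = -5 + c - N$)
$r{\left(D,H \right)} = \frac{3}{2} + \frac{3 D}{4}$ ($r{\left(D,H \right)} = \frac{\left(\left(-5 + D - -4\right) + 3\right) 6}{8} = \frac{\left(\left(-5 + D + 4\right) + 3\right) 6}{8} = \frac{\left(\left(-1 + D\right) + 3\right) 6}{8} = \frac{\left(2 + D\right) 6}{8} = \frac{12 + 6 D}{8} = \frac{3}{2} + \frac{3 D}{4}$)
$I{\left(5 \right)} G + r{\left(-8,-5 \right)} = \left(-9\right) 126 + \left(\frac{3}{2} + \frac{3}{4} \left(-8\right)\right) = -1134 + \left(\frac{3}{2} - 6\right) = -1134 - \frac{9}{2} = - \frac{2277}{2}$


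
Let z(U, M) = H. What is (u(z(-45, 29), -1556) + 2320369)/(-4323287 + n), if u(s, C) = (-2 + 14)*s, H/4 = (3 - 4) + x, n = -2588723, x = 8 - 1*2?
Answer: -2320609/6912010 ≈ -0.33574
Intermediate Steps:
x = 6 (x = 8 - 2 = 6)
H = 20 (H = 4*((3 - 4) + 6) = 4*(-1 + 6) = 4*5 = 20)
z(U, M) = 20
u(s, C) = 12*s
(u(z(-45, 29), -1556) + 2320369)/(-4323287 + n) = (12*20 + 2320369)/(-4323287 - 2588723) = (240 + 2320369)/(-6912010) = 2320609*(-1/6912010) = -2320609/6912010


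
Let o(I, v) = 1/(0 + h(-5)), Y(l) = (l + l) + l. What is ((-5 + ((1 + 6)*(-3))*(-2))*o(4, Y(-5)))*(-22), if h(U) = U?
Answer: 814/5 ≈ 162.80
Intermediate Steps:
Y(l) = 3*l (Y(l) = 2*l + l = 3*l)
o(I, v) = -1/5 (o(I, v) = 1/(0 - 5) = 1/(-5) = -1/5)
((-5 + ((1 + 6)*(-3))*(-2))*o(4, Y(-5)))*(-22) = ((-5 + ((1 + 6)*(-3))*(-2))*(-1/5))*(-22) = ((-5 + (7*(-3))*(-2))*(-1/5))*(-22) = ((-5 - 21*(-2))*(-1/5))*(-22) = ((-5 + 42)*(-1/5))*(-22) = (37*(-1/5))*(-22) = -37/5*(-22) = 814/5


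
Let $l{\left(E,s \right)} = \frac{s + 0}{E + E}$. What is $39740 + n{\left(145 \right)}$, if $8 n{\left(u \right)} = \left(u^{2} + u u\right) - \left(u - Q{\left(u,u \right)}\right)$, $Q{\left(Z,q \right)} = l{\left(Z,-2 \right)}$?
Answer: $\frac{6521828}{145} \approx 44978.0$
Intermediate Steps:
$l{\left(E,s \right)} = \frac{s}{2 E}$
$Q{\left(Z,q \right)} = - \frac{1}{Z}$ ($Q{\left(Z,q \right)} = \frac{1}{2} \left(-2\right) \frac{1}{Z} = - \frac{1}{Z}$)
$n{\left(u \right)} = - \frac{u}{8} - \frac{1}{8 u} + \frac{u^{2}}{4}$ ($n{\left(u \right)} = \frac{\left(u^{2} + u u\right) - \left(u + \frac{1}{u}\right)}{8} = \frac{\left(u^{2} + u^{2}\right) - \left(u + \frac{1}{u}\right)}{8} = \frac{2 u^{2} - \left(u + \frac{1}{u}\right)}{8} = \frac{- u - \frac{1}{u} + 2 u^{2}}{8} = - \frac{u}{8} - \frac{1}{8 u} + \frac{u^{2}}{4}$)
$39740 + n{\left(145 \right)} = 39740 + \frac{-1 + 145^{2} \left(-1 + 2 \cdot 145\right)}{8 \cdot 145} = 39740 + \frac{1}{8} \cdot \frac{1}{145} \left(-1 + 21025 \left(-1 + 290\right)\right) = 39740 + \frac{1}{8} \cdot \frac{1}{145} \left(-1 + 21025 \cdot 289\right) = 39740 + \frac{1}{8} \cdot \frac{1}{145} \left(-1 + 6076225\right) = 39740 + \frac{1}{8} \cdot \frac{1}{145} \cdot 6076224 = 39740 + \frac{759528}{145} = \frac{6521828}{145}$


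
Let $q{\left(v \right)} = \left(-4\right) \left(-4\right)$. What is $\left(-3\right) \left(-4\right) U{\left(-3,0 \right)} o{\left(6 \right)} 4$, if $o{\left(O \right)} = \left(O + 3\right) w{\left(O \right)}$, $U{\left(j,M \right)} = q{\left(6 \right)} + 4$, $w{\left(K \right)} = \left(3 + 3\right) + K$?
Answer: $103680$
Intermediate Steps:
$w{\left(K \right)} = 6 + K$
$q{\left(v \right)} = 16$
$U{\left(j,M \right)} = 20$ ($U{\left(j,M \right)} = 16 + 4 = 20$)
$o{\left(O \right)} = \left(3 + O\right) \left(6 + O\right)$ ($o{\left(O \right)} = \left(O + 3\right) \left(6 + O\right) = \left(3 + O\right) \left(6 + O\right)$)
$\left(-3\right) \left(-4\right) U{\left(-3,0 \right)} o{\left(6 \right)} 4 = \left(-3\right) \left(-4\right) 20 \left(3 + 6\right) \left(6 + 6\right) 4 = 12 \cdot 20 \cdot 9 \cdot 12 \cdot 4 = 12 \cdot 20 \cdot 108 \cdot 4 = 12 \cdot 2160 \cdot 4 = 12 \cdot 8640 = 103680$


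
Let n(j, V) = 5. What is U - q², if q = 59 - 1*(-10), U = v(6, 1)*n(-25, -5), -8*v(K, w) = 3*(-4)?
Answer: -9507/2 ≈ -4753.5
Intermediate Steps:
v(K, w) = 3/2 (v(K, w) = -3*(-4)/8 = -⅛*(-12) = 3/2)
U = 15/2 (U = (3/2)*5 = 15/2 ≈ 7.5000)
q = 69 (q = 59 + 10 = 69)
U - q² = 15/2 - 1*69² = 15/2 - 1*4761 = 15/2 - 4761 = -9507/2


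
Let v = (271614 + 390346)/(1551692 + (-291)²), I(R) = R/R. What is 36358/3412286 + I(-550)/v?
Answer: 147574742641/59442022120 ≈ 2.4827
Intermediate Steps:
I(R) = 1
v = 661960/1636373 (v = 661960/(1551692 + 84681) = 661960/1636373 ≈ 0.40453)
36358/3412286 + I(-550)/v = 36358/3412286 + 1/(661960/1636373) = 36358*(1/3412286) + 1*(1636373/661960) = 18179/1706143 + 1636373/661960 = 147574742641/59442022120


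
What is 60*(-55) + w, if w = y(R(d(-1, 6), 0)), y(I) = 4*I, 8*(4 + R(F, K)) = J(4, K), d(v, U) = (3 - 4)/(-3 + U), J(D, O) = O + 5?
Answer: -6627/2 ≈ -3313.5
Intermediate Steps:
J(D, O) = 5 + O
d(v, U) = -1/(-3 + U)
R(F, K) = -27/8 + K/8 (R(F, K) = -4 + (5 + K)/8 = -4 + (5/8 + K/8) = -27/8 + K/8)
w = -27/2 (w = 4*(-27/8 + (⅛)*0) = 4*(-27/8 + 0) = 4*(-27/8) = -27/2 ≈ -13.500)
60*(-55) + w = 60*(-55) - 27/2 = -3300 - 27/2 = -6627/2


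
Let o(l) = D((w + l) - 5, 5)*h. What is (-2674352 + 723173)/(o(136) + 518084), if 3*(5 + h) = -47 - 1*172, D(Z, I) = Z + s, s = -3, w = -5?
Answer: -1951179/508490 ≈ -3.8372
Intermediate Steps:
D(Z, I) = -3 + Z (D(Z, I) = Z - 3 = -3 + Z)
h = -78 (h = -5 + (-47 - 1*172)/3 = -5 + (-47 - 172)/3 = -5 + (⅓)*(-219) = -5 - 73 = -78)
o(l) = 1014 - 78*l (o(l) = (-3 + ((-5 + l) - 5))*(-78) = (-3 + (-10 + l))*(-78) = (-13 + l)*(-78) = 1014 - 78*l)
(-2674352 + 723173)/(o(136) + 518084) = (-2674352 + 723173)/((1014 - 78*136) + 518084) = -1951179/((1014 - 10608) + 518084) = -1951179/(-9594 + 518084) = -1951179/508490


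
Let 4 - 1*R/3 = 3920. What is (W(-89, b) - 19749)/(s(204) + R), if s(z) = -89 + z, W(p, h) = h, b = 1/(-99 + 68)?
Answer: 612220/360623 ≈ 1.6977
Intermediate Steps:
b = -1/31 (b = 1/(-31) = -1/31 ≈ -0.032258)
R = -11748 (R = 12 - 3*3920 = 12 - 11760 = -11748)
(W(-89, b) - 19749)/(s(204) + R) = (-1/31 - 19749)/((-89 + 204) - 11748) = -612220/(31*(115 - 11748)) = -612220/31/(-11633) = -612220/31*(-1/11633) = 612220/360623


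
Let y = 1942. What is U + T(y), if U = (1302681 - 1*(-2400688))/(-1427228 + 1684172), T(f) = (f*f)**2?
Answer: 3654562411631627593/256944 ≈ 1.4223e+13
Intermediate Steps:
T(f) = f**4 (T(f) = (f**2)**2 = f**4)
U = 3703369/256944 (U = (1302681 + 2400688)/256944 = 3703369*(1/256944) = 3703369/256944 ≈ 14.413)
U + T(y) = 3703369/256944 + 1942**4 = 3703369/256944 + 14223186420496 = 3654562411631627593/256944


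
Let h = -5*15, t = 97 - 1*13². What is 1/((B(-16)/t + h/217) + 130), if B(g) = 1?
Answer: 15624/2025503 ≈ 0.0077136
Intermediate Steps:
t = -72 (t = 97 - 1*169 = 97 - 169 = -72)
h = -75
1/((B(-16)/t + h/217) + 130) = 1/((1/(-72) - 75/217) + 130) = 1/((1*(-1/72) - 75*1/217) + 130) = 1/((-1/72 - 75/217) + 130) = 1/(-5617/15624 + 130) = 1/(2025503/15624) = 15624/2025503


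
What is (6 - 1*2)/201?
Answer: 4/201 ≈ 0.019901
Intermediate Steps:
(6 - 1*2)/201 = (6 - 2)/201 = (1/201)*4 = 4/201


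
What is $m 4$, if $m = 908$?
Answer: $3632$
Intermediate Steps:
$m 4 = 908 \cdot 4 = 3632$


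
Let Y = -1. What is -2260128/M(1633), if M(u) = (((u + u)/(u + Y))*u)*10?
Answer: -922132224/13333445 ≈ -69.159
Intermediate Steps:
M(u) = 20*u²/(-1 + u) (M(u) = (((u + u)/(u - 1))*u)*10 = (((2*u)/(-1 + u))*u)*10 = ((2*u/(-1 + u))*u)*10 = (2*u²/(-1 + u))*10 = 20*u²/(-1 + u))
-2260128/M(1633) = -2260128/(20*1633²/(-1 + 1633)) = -2260128/(20*2666689/1632) = -2260128/(20*2666689*(1/1632)) = -2260128/13333445/408 = -2260128*408/13333445 = -922132224/13333445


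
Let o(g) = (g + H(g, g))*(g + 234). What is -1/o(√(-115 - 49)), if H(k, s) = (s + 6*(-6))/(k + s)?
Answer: 41*I/(5*(533*I + 4267*√41)) ≈ 5.8526e-6 + 0.00030001*I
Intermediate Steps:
H(k, s) = (-36 + s)/(k + s) (H(k, s) = (s - 36)/(k + s) = (-36 + s)/(k + s))
o(g) = (234 + g)*(g + (-36 + g)/(2*g)) (o(g) = (g + (-36 + g)/(g + g))*(g + 234) = (g + (-36 + g)/((2*g)))*(234 + g) = (g + (1/(2*g))*(-36 + g))*(234 + g) = (g + (-36 + g)/(2*g))*(234 + g) = (234 + g)*(g + (-36 + g)/(2*g)))
-1/o(√(-115 - 49)) = -1/(99 + (√(-115 - 49))² - 4212/√(-115 - 49) + 469*√(-115 - 49)/2) = -1/(99 + (√(-164))² - 4212*(-I*√41/82) + 469*√(-164)/2) = -1/(99 + (2*I*√41)² - 4212*(-I*√41/82) + 469*(2*I*√41)/2) = -1/(99 - 164 - (-2106)*I*√41/41 + 469*I*√41) = -1/(99 - 164 + 2106*I*√41/41 + 469*I*√41) = -1/(-65 + 21335*I*√41/41)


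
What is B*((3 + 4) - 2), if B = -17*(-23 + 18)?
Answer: 425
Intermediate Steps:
B = 85 (B = -17*(-5) = 85)
B*((3 + 4) - 2) = 85*((3 + 4) - 2) = 85*(7 - 2) = 85*5 = 425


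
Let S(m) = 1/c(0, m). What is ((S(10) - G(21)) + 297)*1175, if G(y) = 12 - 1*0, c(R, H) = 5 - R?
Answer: 335110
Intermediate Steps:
G(y) = 12 (G(y) = 12 + 0 = 12)
S(m) = 1/5 (S(m) = 1/(5 - 1*0) = 1/(5 + 0) = 1/5)
((S(10) - G(21)) + 297)*1175 = ((1/5 - 1*12) + 297)*1175 = ((1/5 - 12) + 297)*1175 = (-59/5 + 297)*1175 = (1426/5)*1175 = 335110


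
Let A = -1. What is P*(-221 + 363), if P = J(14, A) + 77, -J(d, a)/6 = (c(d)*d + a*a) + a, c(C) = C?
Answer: -156058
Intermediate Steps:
J(d, a) = -6*a - 6*a² - 6*d² (J(d, a) = -6*((d*d + a*a) + a) = -6*((d² + a²) + a) = -6*((a² + d²) + a) = -6*(a + a² + d²) = -6*a - 6*a² - 6*d²)
P = -1099 (P = (-6*(-1) - 6*(-1)² - 6*14²) + 77 = (6 - 6*1 - 6*196) + 77 = (6 - 6 - 1176) + 77 = -1176 + 77 = -1099)
P*(-221 + 363) = -1099*(-221 + 363) = -1099*142 = -156058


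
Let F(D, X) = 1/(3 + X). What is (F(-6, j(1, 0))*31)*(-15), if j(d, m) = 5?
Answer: -465/8 ≈ -58.125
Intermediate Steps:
(F(-6, j(1, 0))*31)*(-15) = (31/(3 + 5))*(-15) = (31/8)*(-15) = -465/8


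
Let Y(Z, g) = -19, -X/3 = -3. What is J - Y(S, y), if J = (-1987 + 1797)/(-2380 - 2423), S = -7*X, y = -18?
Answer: 91447/4803 ≈ 19.040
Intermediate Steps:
X = 9 (X = -3*(-3) = 9)
S = -63 (S = -7*9 = -63)
J = 190/4803 (J = -190/(-4803) = -190*(-1/4803) = 190/4803 ≈ 0.039559)
J - Y(S, y) = 190/4803 - 1*(-19) = 190/4803 + 19 = 91447/4803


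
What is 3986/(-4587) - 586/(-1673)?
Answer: -3980596/7674051 ≈ -0.51871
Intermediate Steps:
3986/(-4587) - 586/(-1673) = 3986*(-1/4587) - 586*(-1/1673) = -3986/4587 + 586/1673 = -3980596/7674051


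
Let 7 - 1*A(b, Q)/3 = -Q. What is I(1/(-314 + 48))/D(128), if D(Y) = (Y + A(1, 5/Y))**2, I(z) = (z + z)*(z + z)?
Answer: 16384/6444342722041 ≈ 2.5424e-9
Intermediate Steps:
A(b, Q) = 21 + 3*Q (A(b, Q) = 21 - (-3)*Q = 21 + 3*Q)
I(z) = 4*z**2 (I(z) = (2*z)*(2*z) = 4*z**2)
D(Y) = (21 + Y + 15/Y)**2 (D(Y) = (Y + (21 + 3*(5/Y)))**2 = (Y + (21 + 15/Y))**2 = (21 + Y + 15/Y)**2)
I(1/(-314 + 48))/D(128) = (4*(1/(-314 + 48))**2)/(((15 + 128**2 + 21*128)**2/128**2)) = (4*(1/(-266))**2)/(((15 + 16384 + 2688)**2/16384)) = (4*(-1/266)**2)/(((1/16384)*19087**2)) = (4*(1/70756))/(((1/16384)*364313569)) = 1/(17689*(364313569/16384)) = (1/17689)*(16384/364313569) = 16384/6444342722041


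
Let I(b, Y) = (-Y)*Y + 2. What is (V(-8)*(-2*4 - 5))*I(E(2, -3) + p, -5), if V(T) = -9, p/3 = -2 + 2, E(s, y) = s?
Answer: -2691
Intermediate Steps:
p = 0 (p = 3*(-2 + 2) = 3*0 = 0)
I(b, Y) = 2 - Y**2 (I(b, Y) = -Y**2 + 2 = 2 - Y**2)
(V(-8)*(-2*4 - 5))*I(E(2, -3) + p, -5) = (-9*(-2*4 - 5))*(2 - 1*(-5)**2) = (-9*(-8 - 5))*(2 - 1*25) = (-9*(-13))*(2 - 25) = 117*(-23) = -2691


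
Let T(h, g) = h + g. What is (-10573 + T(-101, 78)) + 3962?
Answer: -6634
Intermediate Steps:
T(h, g) = g + h
(-10573 + T(-101, 78)) + 3962 = (-10573 + (78 - 101)) + 3962 = (-10573 - 23) + 3962 = -10596 + 3962 = -6634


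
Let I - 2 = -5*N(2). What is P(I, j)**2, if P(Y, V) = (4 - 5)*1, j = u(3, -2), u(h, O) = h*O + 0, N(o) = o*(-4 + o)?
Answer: 1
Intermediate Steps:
u(h, O) = O*h (u(h, O) = O*h + 0 = O*h)
j = -6 (j = -2*3 = -6)
I = 22 (I = 2 - 10*(-4 + 2) = 2 - 10*(-2) = 2 - 5*(-4) = 2 + 20 = 22)
P(Y, V) = -1 (P(Y, V) = -1*1 = -1)
P(I, j)**2 = (-1)**2 = 1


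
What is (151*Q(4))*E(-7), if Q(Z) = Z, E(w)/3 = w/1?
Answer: -12684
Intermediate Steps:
E(w) = 3*w (E(w) = 3*(w/1) = 3*(w*1) = 3*w)
(151*Q(4))*E(-7) = (151*4)*(3*(-7)) = 604*(-21) = -12684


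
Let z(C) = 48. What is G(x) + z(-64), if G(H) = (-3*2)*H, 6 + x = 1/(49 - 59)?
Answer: 423/5 ≈ 84.600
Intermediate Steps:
x = -61/10 (x = -6 + 1/(49 - 59) = -6 + 1/(-10) = -6 - ⅒ = -61/10 ≈ -6.1000)
G(H) = -6*H
G(x) + z(-64) = -6*(-61/10) + 48 = 183/5 + 48 = 423/5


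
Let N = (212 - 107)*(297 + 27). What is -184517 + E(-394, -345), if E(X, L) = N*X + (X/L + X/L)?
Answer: -4687996177/345 ≈ -1.3588e+7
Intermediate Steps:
N = 34020 (N = 105*324 = 34020)
E(X, L) = 34020*X + 2*X/L (E(X, L) = 34020*X + (X/L + X/L) = 34020*X + 2*X/L)
-184517 + E(-394, -345) = -184517 + (34020*(-394) + 2*(-394)/(-345)) = -184517 + (-13403880 + 2*(-394)*(-1/345)) = -184517 + (-13403880 + 788/345) = -184517 - 4624337812/345 = -4687996177/345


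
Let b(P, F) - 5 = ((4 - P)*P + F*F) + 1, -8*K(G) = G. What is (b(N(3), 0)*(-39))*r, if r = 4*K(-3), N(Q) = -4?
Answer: 1521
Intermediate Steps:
K(G) = -G/8
b(P, F) = 6 + F² + P*(4 - P) (b(P, F) = 5 + (((4 - P)*P + F*F) + 1) = 5 + ((P*(4 - P) + F²) + 1) = 5 + ((F² + P*(4 - P)) + 1) = 5 + (1 + F² + P*(4 - P)) = 6 + F² + P*(4 - P))
r = 3/2 (r = 4*(-⅛*(-3)) = 4*(3/8) = 3/2 ≈ 1.5000)
(b(N(3), 0)*(-39))*r = ((6 + 0² - 1*(-4)² + 4*(-4))*(-39))*(3/2) = ((6 + 0 - 1*16 - 16)*(-39))*(3/2) = ((6 + 0 - 16 - 16)*(-39))*(3/2) = -26*(-39)*(3/2) = 1014*(3/2) = 1521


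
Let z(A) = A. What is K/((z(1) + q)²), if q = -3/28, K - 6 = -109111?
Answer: -17107664/125 ≈ -1.3686e+5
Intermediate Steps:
K = -109105 (K = 6 - 109111 = -109105)
q = -3/28 (q = -3*1/28 = -3/28 ≈ -0.10714)
K/((z(1) + q)²) = -109105/(1 - 3/28)² = -109105/((25/28)²) = -109105/625/784 = -109105*784/625 = -17107664/125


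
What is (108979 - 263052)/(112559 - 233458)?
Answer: 154073/120899 ≈ 1.2744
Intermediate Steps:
(108979 - 263052)/(112559 - 233458) = -154073/(-120899) = -154073*(-1/120899) = 154073/120899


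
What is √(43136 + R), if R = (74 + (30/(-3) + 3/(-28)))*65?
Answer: √9268651/14 ≈ 217.46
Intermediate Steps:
R = 116285/28 (R = (74 + (30*(-⅓) + 3*(-1/28)))*65 = (74 + (-10 - 3/28))*65 = (74 - 283/28)*65 = (1789/28)*65 = 116285/28 ≈ 4153.0)
√(43136 + R) = √(43136 + 116285/28) = √(1324093/28) = √9268651/14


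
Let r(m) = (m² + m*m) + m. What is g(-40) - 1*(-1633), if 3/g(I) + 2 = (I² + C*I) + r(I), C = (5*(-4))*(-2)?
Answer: 5157017/3158 ≈ 1633.0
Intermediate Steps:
C = 40 (C = -20*(-2) = 40)
r(m) = m + 2*m² (r(m) = (m² + m²) + m = 2*m² + m = m + 2*m²)
g(I) = 3/(-2 + I² + 40*I + I*(1 + 2*I)) (g(I) = 3/(-2 + ((I² + 40*I) + I*(1 + 2*I))) = 3/(-2 + (I² + 40*I + I*(1 + 2*I))) = 3/(-2 + I² + 40*I + I*(1 + 2*I)))
g(-40) - 1*(-1633) = 3/(-2 + 3*(-40)² + 41*(-40)) - 1*(-1633) = 3/(-2 + 3*1600 - 1640) + 1633 = 3/(-2 + 4800 - 1640) + 1633 = 3/3158 + 1633 = 5157017/3158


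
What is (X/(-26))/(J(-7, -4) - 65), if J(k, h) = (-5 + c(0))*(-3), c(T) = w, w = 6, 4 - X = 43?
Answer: -3/136 ≈ -0.022059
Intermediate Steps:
X = -39 (X = 4 - 1*43 = 4 - 43 = -39)
c(T) = 6
J(k, h) = -3 (J(k, h) = (-5 + 6)*(-3) = 1*(-3) = -3)
(X/(-26))/(J(-7, -4) - 65) = (-39/(-26))/(-3 - 65) = -39*(-1/26)/(-68) = (3/2)*(-1/68) = -3/136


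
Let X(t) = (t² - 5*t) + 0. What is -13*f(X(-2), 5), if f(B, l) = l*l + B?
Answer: -507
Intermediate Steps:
X(t) = t² - 5*t
f(B, l) = B + l² (f(B, l) = l² + B = B + l²)
-13*f(X(-2), 5) = -13*(-2*(-5 - 2) + 5²) = -13*(-2*(-7) + 25) = -13*(14 + 25) = -13*39 = -507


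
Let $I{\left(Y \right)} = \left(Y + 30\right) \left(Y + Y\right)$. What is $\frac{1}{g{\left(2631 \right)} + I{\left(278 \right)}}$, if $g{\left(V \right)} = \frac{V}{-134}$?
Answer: $\frac{134}{22944601} \approx 5.8402 \cdot 10^{-6}$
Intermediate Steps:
$g{\left(V \right)} = - \frac{V}{134}$ ($g{\left(V \right)} = V \left(- \frac{1}{134}\right) = - \frac{V}{134}$)
$I{\left(Y \right)} = 2 Y \left(30 + Y\right)$ ($I{\left(Y \right)} = \left(30 + Y\right) 2 Y = 2 Y \left(30 + Y\right)$)
$\frac{1}{g{\left(2631 \right)} + I{\left(278 \right)}} = \frac{1}{\left(- \frac{1}{134}\right) 2631 + 2 \cdot 278 \left(30 + 278\right)} = \frac{1}{- \frac{2631}{134} + 2 \cdot 278 \cdot 308} = \frac{1}{- \frac{2631}{134} + 171248} = \frac{1}{\frac{22944601}{134}} = \frac{134}{22944601}$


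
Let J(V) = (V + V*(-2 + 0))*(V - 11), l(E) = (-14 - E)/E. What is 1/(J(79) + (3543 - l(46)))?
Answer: -23/42037 ≈ -0.00054714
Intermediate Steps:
l(E) = (-14 - E)/E
J(V) = -V*(-11 + V) (J(V) = (V + V*(-2))*(-11 + V) = (V - 2*V)*(-11 + V) = (-V)*(-11 + V) = -V*(-11 + V))
1/(J(79) + (3543 - l(46))) = 1/(79*(11 - 1*79) + (3543 - (-14 - 1*46)/46)) = 1/(79*(11 - 79) + (3543 - (-14 - 46)/46)) = 1/(79*(-68) + (3543 - (-60)/46)) = 1/(-5372 + (3543 - 1*(-30/23))) = 1/(-5372 + (3543 + 30/23)) = 1/(-5372 + 81519/23) = 1/(-42037/23) = -23/42037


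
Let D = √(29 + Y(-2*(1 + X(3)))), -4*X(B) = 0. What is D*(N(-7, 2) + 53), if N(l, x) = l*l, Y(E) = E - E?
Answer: 102*√29 ≈ 549.29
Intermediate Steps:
X(B) = 0 (X(B) = -¼*0 = 0)
Y(E) = 0
N(l, x) = l²
D = √29 (D = √(29 + 0) = √29 ≈ 5.3852)
D*(N(-7, 2) + 53) = √29*((-7)² + 53) = √29*(49 + 53) = √29*102 = 102*√29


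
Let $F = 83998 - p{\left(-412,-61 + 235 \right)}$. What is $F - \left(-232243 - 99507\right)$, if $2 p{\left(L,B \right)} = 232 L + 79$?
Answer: $\frac{927001}{2} \approx 4.635 \cdot 10^{5}$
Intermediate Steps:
$p{\left(L,B \right)} = \frac{79}{2} + 116 L$ ($p{\left(L,B \right)} = \frac{232 L + 79}{2} = \frac{79 + 232 L}{2} = \frac{79}{2} + 116 L$)
$F = \frac{263501}{2}$ ($F = 83998 - \left(\frac{79}{2} + 116 \left(-412\right)\right) = 83998 - \left(\frac{79}{2} - 47792\right) = 83998 - - \frac{95505}{2} = 83998 + \frac{95505}{2} = \frac{263501}{2} \approx 1.3175 \cdot 10^{5}$)
$F - \left(-232243 - 99507\right) = \frac{263501}{2} - \left(-232243 - 99507\right) = \frac{263501}{2} - -331750 = \frac{263501}{2} + 331750 = \frac{927001}{2}$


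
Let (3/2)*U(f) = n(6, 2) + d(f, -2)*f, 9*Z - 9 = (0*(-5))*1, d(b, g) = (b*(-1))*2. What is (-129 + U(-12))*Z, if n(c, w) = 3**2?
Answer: -315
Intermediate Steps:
d(b, g) = -2*b (d(b, g) = -b*2 = -2*b)
Z = 1 (Z = 1 + ((0*(-5))*1)/9 = 1 + (0*1)/9 = 1 + (1/9)*0 = 1 + 0 = 1)
n(c, w) = 9
U(f) = 6 - 4*f**2/3 (U(f) = 2*(9 + (-2*f)*f)/3 = 2*(9 - 2*f**2)/3 = 6 - 4*f**2/3)
(-129 + U(-12))*Z = (-129 + (6 - 4/3*(-12)**2))*1 = (-129 + (6 - 4/3*144))*1 = (-129 + (6 - 192))*1 = (-129 - 186)*1 = -315*1 = -315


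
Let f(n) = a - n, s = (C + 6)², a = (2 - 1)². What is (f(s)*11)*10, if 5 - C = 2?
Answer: -8800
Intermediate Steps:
C = 3 (C = 5 - 1*2 = 5 - 2 = 3)
a = 1 (a = 1² = 1)
s = 81 (s = (3 + 6)² = 9² = 81)
f(n) = 1 - n
(f(s)*11)*10 = ((1 - 1*81)*11)*10 = ((1 - 81)*11)*10 = -80*11*10 = -880*10 = -8800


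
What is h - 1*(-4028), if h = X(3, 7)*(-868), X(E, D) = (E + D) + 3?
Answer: -7256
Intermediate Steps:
X(E, D) = 3 + D + E (X(E, D) = (D + E) + 3 = 3 + D + E)
h = -11284 (h = (3 + 7 + 3)*(-868) = 13*(-868) = -11284)
h - 1*(-4028) = -11284 - 1*(-4028) = -11284 + 4028 = -7256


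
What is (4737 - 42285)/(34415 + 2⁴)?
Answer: -12516/11477 ≈ -1.0905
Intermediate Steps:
(4737 - 42285)/(34415 + 2⁴) = -37548/(34415 + 16) = -37548/34431 = -37548*1/34431 = -12516/11477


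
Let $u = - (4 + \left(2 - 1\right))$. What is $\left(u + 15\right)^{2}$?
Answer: $100$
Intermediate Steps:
$u = -5$ ($u = - (4 + 1) = \left(-1\right) 5 = -5$)
$\left(u + 15\right)^{2} = \left(-5 + 15\right)^{2} = 10^{2} = 100$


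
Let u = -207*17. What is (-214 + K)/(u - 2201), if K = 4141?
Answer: -357/520 ≈ -0.68654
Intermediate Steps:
u = -3519 (u = -1*3519 = -3519)
(-214 + K)/(u - 2201) = (-214 + 4141)/(-3519 - 2201) = 3927/(-5720) = 3927*(-1/5720) = -357/520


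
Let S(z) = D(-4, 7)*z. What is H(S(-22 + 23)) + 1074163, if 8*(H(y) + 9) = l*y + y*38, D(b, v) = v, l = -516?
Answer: 4294943/4 ≈ 1.0737e+6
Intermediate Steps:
S(z) = 7*z
H(y) = -9 - 239*y/4 (H(y) = -9 + (-516*y + y*38)/8 = -9 + (-516*y + 38*y)/8 = -9 + (-478*y)/8 = -9 - 239*y/4)
H(S(-22 + 23)) + 1074163 = (-9 - 1673*(-22 + 23)/4) + 1074163 = (-9 - 1673/4) + 1074163 = -1709/4 + 1074163 = 4294943/4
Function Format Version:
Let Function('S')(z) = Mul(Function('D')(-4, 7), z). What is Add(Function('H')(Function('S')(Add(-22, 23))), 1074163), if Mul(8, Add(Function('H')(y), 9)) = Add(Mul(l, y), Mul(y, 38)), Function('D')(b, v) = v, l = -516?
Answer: Rational(4294943, 4) ≈ 1.0737e+6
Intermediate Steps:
Function('S')(z) = Mul(7, z)
Function('H')(y) = Add(-9, Mul(Rational(-239, 4), y)) (Function('H')(y) = Add(-9, Mul(Rational(1, 8), Add(Mul(-516, y), Mul(y, 38)))) = Add(-9, Mul(Rational(1, 8), Add(Mul(-516, y), Mul(38, y)))) = Add(-9, Mul(Rational(1, 8), Mul(-478, y))) = Add(-9, Mul(Rational(-239, 4), y)))
Add(Function('H')(Function('S')(Add(-22, 23))), 1074163) = Add(Add(-9, Mul(Rational(-239, 4), Mul(7, Add(-22, 23)))), 1074163) = Add(Add(-9, Mul(Rational(-239, 4), Mul(7, 1))), 1074163) = Add(Add(-9, Mul(Rational(-239, 4), 7)), 1074163) = Add(Add(-9, Rational(-1673, 4)), 1074163) = Add(Rational(-1709, 4), 1074163) = Rational(4294943, 4)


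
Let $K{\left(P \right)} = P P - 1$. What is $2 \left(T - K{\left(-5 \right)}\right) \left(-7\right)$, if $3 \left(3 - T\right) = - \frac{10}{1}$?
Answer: $\frac{742}{3} \approx 247.33$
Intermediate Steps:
$K{\left(P \right)} = -1 + P^{2}$ ($K{\left(P \right)} = P^{2} - 1 = -1 + P^{2}$)
$T = \frac{19}{3}$ ($T = 3 - \frac{\left(-10\right) 1^{-1}}{3} = 3 - \frac{\left(-10\right) 1}{3} = 3 - - \frac{10}{3} = 3 + \frac{10}{3} = \frac{19}{3} \approx 6.3333$)
$2 \left(T - K{\left(-5 \right)}\right) \left(-7\right) = 2 \left(\frac{19}{3} - \left(-1 + \left(-5\right)^{2}\right)\right) \left(-7\right) = 2 \left(\frac{19}{3} - \left(-1 + 25\right)\right) \left(-7\right) = 2 \left(\frac{19}{3} - 24\right) \left(-7\right) = 2 \left(- \frac{53}{3}\right) \left(-7\right) = \left(- \frac{106}{3}\right) \left(-7\right) = \frac{742}{3}$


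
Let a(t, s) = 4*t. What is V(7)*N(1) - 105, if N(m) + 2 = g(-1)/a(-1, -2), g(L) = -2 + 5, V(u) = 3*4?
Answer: -138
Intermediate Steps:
V(u) = 12
g(L) = 3
N(m) = -11/4 (N(m) = -2 + 3/((4*(-1))) = -2 + 3/(-4) = -2 + 3*(-¼) = -2 - ¾ = -11/4)
V(7)*N(1) - 105 = 12*(-11/4) - 105 = -33 - 105 = -138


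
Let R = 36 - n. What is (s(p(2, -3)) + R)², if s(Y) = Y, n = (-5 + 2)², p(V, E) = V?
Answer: 841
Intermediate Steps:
n = 9 (n = (-3)² = 9)
R = 27 (R = 36 - 1*9 = 36 - 9 = 27)
(s(p(2, -3)) + R)² = (2 + 27)² = 29² = 841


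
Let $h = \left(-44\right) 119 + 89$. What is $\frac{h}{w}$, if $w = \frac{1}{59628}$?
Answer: $-306905316$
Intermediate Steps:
$w = \frac{1}{59628} \approx 1.6771 \cdot 10^{-5}$
$h = -5147$ ($h = -5236 + 89 = -5147$)
$\frac{h}{w} = - 5147 \frac{1}{\frac{1}{59628}} = \left(-5147\right) 59628 = -306905316$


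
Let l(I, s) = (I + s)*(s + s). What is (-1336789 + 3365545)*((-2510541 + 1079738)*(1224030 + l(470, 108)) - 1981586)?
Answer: -3915459865404348720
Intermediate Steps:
l(I, s) = 2*s*(I + s) (l(I, s) = (I + s)*(2*s) = 2*s*(I + s))
(-1336789 + 3365545)*((-2510541 + 1079738)*(1224030 + l(470, 108)) - 1981586) = (-1336789 + 3365545)*((-2510541 + 1079738)*(1224030 + 2*108*(470 + 108)) - 1981586) = 2028756*(-1430803*(1224030 + 2*108*578) - 1981586) = 2028756*(-1430803*(1224030 + 124848) - 1981586) = 2028756*(-1430803*1348878 - 1981586) = 2028756*(-1929978689034 - 1981586) = 2028756*(-1929980670620) = -3915459865404348720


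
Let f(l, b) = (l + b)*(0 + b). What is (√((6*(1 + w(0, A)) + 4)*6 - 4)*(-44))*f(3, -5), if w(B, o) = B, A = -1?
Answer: -880*√14 ≈ -3292.7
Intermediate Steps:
f(l, b) = b*(b + l) (f(l, b) = (b + l)*b = b*(b + l))
(√((6*(1 + w(0, A)) + 4)*6 - 4)*(-44))*f(3, -5) = (√((6*(1 + 0) + 4)*6 - 4)*(-44))*(-5*(-5 + 3)) = (√((6*1 + 4)*6 - 4)*(-44))*(-5*(-2)) = (√((6 + 4)*6 - 4)*(-44))*10 = (√(10*6 - 4)*(-44))*10 = (√(60 - 4)*(-44))*10 = (√56*(-44))*10 = ((2*√14)*(-44))*10 = -88*√14*10 = -880*√14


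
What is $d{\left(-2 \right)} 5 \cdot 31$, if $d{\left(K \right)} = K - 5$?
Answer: $-1085$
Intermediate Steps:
$d{\left(K \right)} = -5 + K$
$d{\left(-2 \right)} 5 \cdot 31 = \left(-5 - 2\right) 5 \cdot 31 = \left(-7\right) 5 \cdot 31 = \left(-35\right) 31 = -1085$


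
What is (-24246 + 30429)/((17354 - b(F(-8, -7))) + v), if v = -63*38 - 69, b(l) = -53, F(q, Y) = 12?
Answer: 6183/14944 ≈ 0.41374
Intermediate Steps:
v = -2463 (v = -2394 - 69 = -2463)
(-24246 + 30429)/((17354 - b(F(-8, -7))) + v) = (-24246 + 30429)/((17354 - 1*(-53)) - 2463) = 6183/((17354 + 53) - 2463) = 6183/(17407 - 2463) = 6183/14944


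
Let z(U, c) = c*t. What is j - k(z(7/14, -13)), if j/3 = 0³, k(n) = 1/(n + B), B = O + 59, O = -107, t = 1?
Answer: 1/61 ≈ 0.016393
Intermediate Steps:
B = -48 (B = -107 + 59 = -48)
z(U, c) = c (z(U, c) = c*1 = c)
k(n) = 1/(-48 + n) (k(n) = 1/(n - 48) = 1/(-48 + n))
j = 0 (j = 3*0³ = 3*0 = 0)
j - k(z(7/14, -13)) = 0 - 1/(-48 - 13) = 0 - 1/(-61) = 0 - 1*(-1/61) = 0 + 1/61 = 1/61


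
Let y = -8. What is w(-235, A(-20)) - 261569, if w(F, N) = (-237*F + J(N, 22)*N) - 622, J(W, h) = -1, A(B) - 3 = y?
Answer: -206491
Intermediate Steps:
A(B) = -5 (A(B) = 3 - 8 = -5)
w(F, N) = -622 - N - 237*F (w(F, N) = (-237*F - N) - 622 = (-N - 237*F) - 622 = -622 - N - 237*F)
w(-235, A(-20)) - 261569 = (-622 - 1*(-5) - 237*(-235)) - 261569 = (-622 + 5 + 55695) - 261569 = 55078 - 261569 = -206491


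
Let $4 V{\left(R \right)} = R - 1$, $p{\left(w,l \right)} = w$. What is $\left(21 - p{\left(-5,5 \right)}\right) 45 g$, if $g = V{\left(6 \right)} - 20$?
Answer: $- \frac{43875}{2} \approx -21938.0$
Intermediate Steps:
$V{\left(R \right)} = - \frac{1}{4} + \frac{R}{4}$ ($V{\left(R \right)} = \frac{R - 1}{4} = \frac{-1 + R}{4} = - \frac{1}{4} + \frac{R}{4}$)
$g = - \frac{75}{4}$ ($g = \left(- \frac{1}{4} + \frac{1}{4} \cdot 6\right) - 20 = \left(- \frac{1}{4} + \frac{3}{2}\right) - 20 = \frac{5}{4} - 20 = - \frac{75}{4} \approx -18.75$)
$\left(21 - p{\left(-5,5 \right)}\right) 45 g = \left(21 - -5\right) 45 \left(- \frac{75}{4}\right) = \left(21 + 5\right) 45 \left(- \frac{75}{4}\right) = 26 \cdot 45 \left(- \frac{75}{4}\right) = 1170 \left(- \frac{75}{4}\right) = - \frac{43875}{2}$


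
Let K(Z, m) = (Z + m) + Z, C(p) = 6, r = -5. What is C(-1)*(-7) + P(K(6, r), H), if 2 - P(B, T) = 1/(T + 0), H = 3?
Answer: -121/3 ≈ -40.333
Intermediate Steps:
K(Z, m) = m + 2*Z
P(B, T) = 2 - 1/T (P(B, T) = 2 - 1/(T + 0) = 2 - 1/T)
C(-1)*(-7) + P(K(6, r), H) = 6*(-7) + (2 - 1/3) = -42 + (2 - 1*1/3) = -42 + (2 - 1/3) = -42 + 5/3 = -121/3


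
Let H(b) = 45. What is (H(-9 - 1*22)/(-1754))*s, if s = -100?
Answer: 2250/877 ≈ 2.5656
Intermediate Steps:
(H(-9 - 1*22)/(-1754))*s = (45/(-1754))*(-100) = (45*(-1/1754))*(-100) = -45/1754*(-100) = 2250/877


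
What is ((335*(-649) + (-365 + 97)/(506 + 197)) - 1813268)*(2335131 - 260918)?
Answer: -2961085117356821/703 ≈ -4.2121e+12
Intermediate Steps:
((335*(-649) + (-365 + 97)/(506 + 197)) - 1813268)*(2335131 - 260918) = ((-217415 - 268/703) - 1813268)*2074213 = (-152843013/703 - 1813268)*2074213 = -1427570417/703*2074213 = -2961085117356821/703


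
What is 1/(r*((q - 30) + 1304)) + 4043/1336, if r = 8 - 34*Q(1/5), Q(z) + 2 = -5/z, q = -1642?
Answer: 172215461/56908256 ≈ 3.0262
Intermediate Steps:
Q(z) = -2 - 5/z
r = 926 (r = 8 - 34*(-2 - 5/(1/5)) = 8 - 34*(-2 - 5/1/5) = 8 - 34*(-2 - 5*5) = 8 - 34*(-2 - 25) = 8 - 34*(-27) = 8 + 918 = 926)
1/(r*((q - 30) + 1304)) + 4043/1336 = 1/(926*((-1642 - 30) + 1304)) + 4043/1336 = 1/(926*(-1672 + 1304)) + 4043*(1/1336) = (1/926)/(-368) + 4043/1336 = (1/926)*(-1/368) + 4043/1336 = -1/340768 + 4043/1336 = 172215461/56908256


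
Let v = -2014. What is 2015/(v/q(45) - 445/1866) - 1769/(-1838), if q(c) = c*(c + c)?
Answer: -4663192209899/1703327902 ≈ -2737.7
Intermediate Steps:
q(c) = 2*c² (q(c) = c*(2*c) = 2*c²)
2015/(v/q(45) - 445/1866) - 1769/(-1838) = 2015/(-2014/(2*45²) - 445/1866) - 1769/(-1838) = 2015/(-2014/(2*2025) - 445*1/1866) - 1769*(-1/1838) = 2015/(-2014/4050 - 445/1866) + 1769/1838 = 2015/(-2014*1/4050 - 445/1866) + 1769/1838 = 2015/(-1007/2025 - 445/1866) + 1769/1838 = 2015/(-926729/1259550) + 1769/1838 = 2015*(-1259550/926729) + 1769/1838 = -2537993250/926729 + 1769/1838 = -4663192209899/1703327902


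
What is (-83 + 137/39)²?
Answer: 9610000/1521 ≈ 6318.2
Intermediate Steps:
(-83 + 137/39)² = (-3100/39)² = 9610000/1521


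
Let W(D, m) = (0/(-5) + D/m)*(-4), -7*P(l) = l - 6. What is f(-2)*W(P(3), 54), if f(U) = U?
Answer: 4/63 ≈ 0.063492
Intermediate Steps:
P(l) = 6/7 - l/7 (P(l) = -(l - 6)/7 = -(-6 + l)/7 = 6/7 - l/7)
W(D, m) = -4*D/m (W(D, m) = (0*(-⅕) + D/m)*(-4) = (0 + D/m)*(-4) = (D/m)*(-4) = -4*D/m)
f(-2)*W(P(3), 54) = -(-8)*(6/7 - ⅐*3)/54 = -(-8)*(6/7 - 3/7)/54 = -(-8)*3/(7*54) = -2*(-2/63) = 4/63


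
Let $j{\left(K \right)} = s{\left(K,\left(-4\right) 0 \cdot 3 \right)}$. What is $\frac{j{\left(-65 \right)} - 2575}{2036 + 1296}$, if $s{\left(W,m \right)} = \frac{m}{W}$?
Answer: $- \frac{2575}{3332} \approx -0.77281$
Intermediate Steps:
$j{\left(K \right)} = 0$ ($j{\left(K \right)} = \frac{\left(-4\right) 0 \cdot 3}{K} = \frac{0 \cdot 3}{K} = \frac{0}{K} = 0$)
$\frac{j{\left(-65 \right)} - 2575}{2036 + 1296} = \frac{0 - 2575}{2036 + 1296} = - \frac{2575}{3332}$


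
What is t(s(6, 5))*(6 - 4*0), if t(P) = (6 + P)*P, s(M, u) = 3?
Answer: 162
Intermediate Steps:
t(P) = P*(6 + P)
t(s(6, 5))*(6 - 4*0) = (3*(6 + 3))*(6 - 4*0) = (3*9)*(6 + 0) = 27*6 = 162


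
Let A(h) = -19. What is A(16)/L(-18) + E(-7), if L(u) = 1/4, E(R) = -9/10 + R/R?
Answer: -759/10 ≈ -75.900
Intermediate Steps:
E(R) = ⅒ (E(R) = -9*⅒ + 1 = -9/10 + 1 = ⅒)
L(u) = ¼
A(16)/L(-18) + E(-7) = -19/¼ + ⅒ = -19*4 + ⅒ = -76 + ⅒ = -759/10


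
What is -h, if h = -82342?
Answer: 82342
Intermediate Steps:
-h = -1*(-82342) = 82342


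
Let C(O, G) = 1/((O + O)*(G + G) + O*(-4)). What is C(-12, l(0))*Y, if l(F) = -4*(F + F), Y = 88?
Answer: 11/6 ≈ 1.8333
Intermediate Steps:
l(F) = -8*F
C(O, G) = 1/(-4*O + 4*G*O) (C(O, G) = 1/((2*O)*(2*G) - 4*O) = 1/(4*G*O - 4*O) = 1/(-4*O + 4*G*O))
C(-12, l(0))*Y = ((1/4)/(-12*(-1 - 8*0)))*88 = ((1/4)*(-1/12)/(-1 + 0))*88 = ((1/4)*(-1/12)/(-1))*88 = ((1/4)*(-1/12)*(-1))*88 = (1/48)*88 = 11/6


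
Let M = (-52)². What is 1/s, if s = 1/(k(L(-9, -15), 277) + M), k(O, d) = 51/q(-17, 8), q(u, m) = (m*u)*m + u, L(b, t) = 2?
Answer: 175757/65 ≈ 2704.0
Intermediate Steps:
q(u, m) = u + u*m² (q(u, m) = u*m² + u = u + u*m²)
k(O, d) = -3/65 (k(O, d) = 51/((-17*(1 + 8²))) = 51/((-17*(1 + 64))) = 51/((-17*65)) = 51/(-1105) = 51*(-1/1105) = -3/65)
M = 2704
s = 65/175757 (s = 1/(-3/65 + 2704) = 1/(175757/65) = 65/175757 ≈ 0.00036983)
1/s = 1/(65/175757) = 175757/65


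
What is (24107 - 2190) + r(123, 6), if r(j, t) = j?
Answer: 22040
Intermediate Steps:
(24107 - 2190) + r(123, 6) = (24107 - 2190) + 123 = 21917 + 123 = 22040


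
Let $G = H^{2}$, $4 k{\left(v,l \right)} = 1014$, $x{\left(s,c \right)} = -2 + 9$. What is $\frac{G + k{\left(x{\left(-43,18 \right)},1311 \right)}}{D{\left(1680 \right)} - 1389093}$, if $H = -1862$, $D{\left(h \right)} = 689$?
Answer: $- \frac{6934595}{2776808} \approx -2.4973$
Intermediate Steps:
$x{\left(s,c \right)} = 7$
$k{\left(v,l \right)} = \frac{507}{2}$ ($k{\left(v,l \right)} = \frac{1}{4} \cdot 1014 = \frac{507}{2}$)
$G = 3467044$ ($G = \left(-1862\right)^{2} = 3467044$)
$\frac{G + k{\left(x{\left(-43,18 \right)},1311 \right)}}{D{\left(1680 \right)} - 1389093} = \frac{3467044 + \frac{507}{2}}{689 - 1389093} = \frac{6934595}{2 \left(-1388404\right)} = \frac{6934595}{2} \left(- \frac{1}{1388404}\right) = - \frac{6934595}{2776808}$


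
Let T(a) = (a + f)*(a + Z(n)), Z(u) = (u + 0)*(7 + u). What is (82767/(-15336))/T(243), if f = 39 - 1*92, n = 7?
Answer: -27589/331206480 ≈ -8.3299e-5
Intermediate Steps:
Z(u) = u*(7 + u)
f = -53 (f = 39 - 92 = -53)
T(a) = (-53 + a)*(98 + a) (T(a) = (a - 53)*(a + 7*(7 + 7)) = (-53 + a)*(a + 7*14) = (-53 + a)*(a + 98) = (-53 + a)*(98 + a))
(82767/(-15336))/T(243) = (82767/(-15336))/(-5194 + 243**2 + 45*243) = (82767*(-1/15336))/(-5194 + 59049 + 10935) = -27589/5112/64790 = -27589/5112*1/64790 = -27589/331206480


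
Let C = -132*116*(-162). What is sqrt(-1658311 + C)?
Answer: sqrt(822233) ≈ 906.77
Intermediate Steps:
C = 2480544 (C = -15312*(-162) = 2480544)
sqrt(-1658311 + C) = sqrt(-1658311 + 2480544) = sqrt(822233)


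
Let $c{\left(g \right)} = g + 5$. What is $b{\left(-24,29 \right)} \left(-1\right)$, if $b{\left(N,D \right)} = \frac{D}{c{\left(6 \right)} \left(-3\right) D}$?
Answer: $\frac{1}{33} \approx 0.030303$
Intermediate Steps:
$c{\left(g \right)} = 5 + g$
$b{\left(N,D \right)} = - \frac{1}{33}$ ($b{\left(N,D \right)} = \frac{D}{\left(5 + 6\right) \left(-3\right) D} = \frac{D}{11 \left(-3\right) D} = \frac{D}{\left(-33\right) D} = D \left(- \frac{1}{33 D}\right) = - \frac{1}{33}$)
$b{\left(-24,29 \right)} \left(-1\right) = \left(- \frac{1}{33}\right) \left(-1\right) = \frac{1}{33}$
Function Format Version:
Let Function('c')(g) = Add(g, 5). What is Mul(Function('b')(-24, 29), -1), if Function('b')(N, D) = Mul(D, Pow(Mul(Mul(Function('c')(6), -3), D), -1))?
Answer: Rational(1, 33) ≈ 0.030303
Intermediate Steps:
Function('c')(g) = Add(5, g)
Function('b')(N, D) = Rational(-1, 33) (Function('b')(N, D) = Mul(D, Pow(Mul(Mul(Add(5, 6), -3), D), -1)) = Mul(D, Pow(Mul(Mul(11, -3), D), -1)) = Mul(D, Pow(Mul(-33, D), -1)) = Mul(D, Mul(Rational(-1, 33), Pow(D, -1))) = Rational(-1, 33))
Mul(Function('b')(-24, 29), -1) = Mul(Rational(-1, 33), -1) = Rational(1, 33)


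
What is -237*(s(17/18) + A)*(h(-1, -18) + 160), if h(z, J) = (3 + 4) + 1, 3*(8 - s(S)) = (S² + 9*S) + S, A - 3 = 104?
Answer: -119924686/27 ≈ -4.4417e+6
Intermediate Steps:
A = 107 (A = 3 + 104 = 107)
s(S) = 8 - 10*S/3 - S²/3 (s(S) = 8 - ((S² + 9*S) + S)/3 = 8 - (S² + 10*S)/3 = 8 + (-10*S/3 - S²/3) = 8 - 10*S/3 - S²/3)
h(z, J) = 8 (h(z, J) = 7 + 1 = 8)
-237*(s(17/18) + A)*(h(-1, -18) + 160) = -237*((8 - 170/(3*18) - (17/18)²/3) + 107)*(8 + 160) = -237*((8 - 170/(3*18) - (17*(1/18))²/3) + 107)*168 = -237*((8 - 10/3*17/18 - (17/18)²/3) + 107)*168 = -237*((8 - 85/27 - ⅓*289/324) + 107)*168 = -237*((8 - 85/27 - 289/972) + 107)*168 = -237*(4427/972 + 107)*168 = -8566049*168/324 = -237*1518034/81 = -119924686/27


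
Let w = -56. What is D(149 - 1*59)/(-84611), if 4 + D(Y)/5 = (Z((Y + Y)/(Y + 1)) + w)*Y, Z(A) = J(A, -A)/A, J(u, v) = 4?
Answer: 24310/84611 ≈ 0.28731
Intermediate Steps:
Z(A) = 4/A
D(Y) = -20 + 5*Y*(-56 + 2*(1 + Y)/Y) (D(Y) = -20 + 5*((4/(((Y + Y)/(Y + 1))) - 56)*Y) = -20 + 5*((4/(((2*Y)/(1 + Y))) - 56)*Y) = -20 + 5*((4/((2*Y/(1 + Y))) - 56)*Y) = -20 + 5*((4*((1 + Y)/(2*Y)) - 56)*Y) = -20 + 5*((2*(1 + Y)/Y - 56)*Y) = -20 + 5*((-56 + 2*(1 + Y)/Y)*Y) = -20 + 5*(Y*(-56 + 2*(1 + Y)/Y)) = -20 + 5*Y*(-56 + 2*(1 + Y)/Y))
D(149 - 1*59)/(-84611) = (-10 - 270*(149 - 1*59))/(-84611) = (-10 - 270*(149 - 59))*(-1/84611) = (-10 - 270*90)*(-1/84611) = (-10 - 24300)*(-1/84611) = -24310*(-1/84611) = 24310/84611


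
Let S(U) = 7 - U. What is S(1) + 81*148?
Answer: 11994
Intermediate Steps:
S(1) + 81*148 = (7 - 1*1) + 81*148 = (7 - 1) + 11988 = 6 + 11988 = 11994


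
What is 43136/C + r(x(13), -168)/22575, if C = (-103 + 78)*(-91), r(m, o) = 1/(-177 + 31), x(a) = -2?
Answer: 812423411/42847350 ≈ 18.961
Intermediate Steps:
r(m, o) = -1/146 (r(m, o) = 1/(-146) = -1/146)
C = 2275 (C = -25*(-91) = 2275)
43136/C + r(x(13), -168)/22575 = 43136/2275 - 1/146/22575 = 43136*(1/2275) - 1/146*1/22575 = 43136/2275 - 1/3295950 = 812423411/42847350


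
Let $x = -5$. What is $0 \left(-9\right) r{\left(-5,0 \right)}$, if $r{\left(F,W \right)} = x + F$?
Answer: $0$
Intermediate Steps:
$r{\left(F,W \right)} = -5 + F$
$0 \left(-9\right) r{\left(-5,0 \right)} = 0 \left(-9\right) \left(-5 - 5\right) = 0 \left(-10\right) = 0$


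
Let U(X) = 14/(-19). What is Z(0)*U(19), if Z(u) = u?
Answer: 0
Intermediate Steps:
U(X) = -14/19 (U(X) = 14*(-1/19) = -14/19)
Z(0)*U(19) = 0*(-14/19) = 0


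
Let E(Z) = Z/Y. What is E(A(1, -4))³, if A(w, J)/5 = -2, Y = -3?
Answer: 1000/27 ≈ 37.037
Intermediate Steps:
A(w, J) = -10 (A(w, J) = 5*(-2) = -10)
E(Z) = -Z/3 (E(Z) = Z/(-3) = Z*(-⅓) = -Z/3)
E(A(1, -4))³ = (-⅓*(-10))³ = (10/3)³ = 1000/27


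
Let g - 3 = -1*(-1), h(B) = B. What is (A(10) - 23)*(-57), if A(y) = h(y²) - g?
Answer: -4161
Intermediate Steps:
g = 4 (g = 3 - 1*(-1) = 3 + 1 = 4)
A(y) = -4 + y² (A(y) = y² - 1*4 = y² - 4 = -4 + y²)
(A(10) - 23)*(-57) = ((-4 + 10²) - 23)*(-57) = ((-4 + 100) - 23)*(-57) = (96 - 23)*(-57) = 73*(-57) = -4161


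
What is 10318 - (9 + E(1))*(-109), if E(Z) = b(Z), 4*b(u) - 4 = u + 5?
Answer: 23143/2 ≈ 11572.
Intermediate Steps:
b(u) = 9/4 + u/4 (b(u) = 1 + (u + 5)/4 = 1 + (5 + u)/4 = 1 + (5/4 + u/4) = 9/4 + u/4)
E(Z) = 9/4 + Z/4
10318 - (9 + E(1))*(-109) = 10318 - (9 + (9/4 + (¼)*1))*(-109) = 10318 - (9 + (9/4 + ¼))*(-109) = 10318 - (9 + 5/2)*(-109) = 10318 - 23*(-109)/2 = 10318 - 1*(-2507/2) = 10318 + 2507/2 = 23143/2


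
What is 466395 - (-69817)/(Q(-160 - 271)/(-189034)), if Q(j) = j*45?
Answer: 22243517803/19395 ≈ 1.1469e+6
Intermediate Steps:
Q(j) = 45*j
466395 - (-69817)/(Q(-160 - 271)/(-189034)) = 466395 - (-69817)/((45*(-160 - 271))/(-189034)) = 466395 - (-69817)/((45*(-431))*(-1/189034)) = 466395 - (-69817)/((-19395*(-1/189034))) = 466395 - (-69817)/19395/189034 = 466395 - (-69817)*189034/19395 = 466395 - 1*(-13197786778/19395) = 466395 + 13197786778/19395 = 22243517803/19395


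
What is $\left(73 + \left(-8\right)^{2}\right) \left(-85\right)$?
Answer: $-11645$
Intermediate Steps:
$\left(73 + \left(-8\right)^{2}\right) \left(-85\right) = \left(73 + 64\right) \left(-85\right) = 137 \left(-85\right) = -11645$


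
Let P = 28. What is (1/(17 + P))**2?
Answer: 1/2025 ≈ 0.00049383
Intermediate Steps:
(1/(17 + P))**2 = (1/(17 + 28))**2 = (1/45)**2 = 1/2025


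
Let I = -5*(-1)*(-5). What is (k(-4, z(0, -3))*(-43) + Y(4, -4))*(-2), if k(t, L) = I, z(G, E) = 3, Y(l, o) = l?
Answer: -2158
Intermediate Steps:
I = -25 (I = 5*(-5) = -25)
k(t, L) = -25
(k(-4, z(0, -3))*(-43) + Y(4, -4))*(-2) = (-25*(-43) + 4)*(-2) = (1075 + 4)*(-2) = 1079*(-2) = -2158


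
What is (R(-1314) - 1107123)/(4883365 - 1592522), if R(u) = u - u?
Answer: -1107123/3290843 ≈ -0.33643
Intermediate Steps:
R(u) = 0
(R(-1314) - 1107123)/(4883365 - 1592522) = (0 - 1107123)/(4883365 - 1592522) = -1107123/3290843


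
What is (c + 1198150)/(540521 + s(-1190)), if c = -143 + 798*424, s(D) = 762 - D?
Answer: 1536359/542473 ≈ 2.8321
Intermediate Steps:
c = 338209 (c = -143 + 338352 = 338209)
(c + 1198150)/(540521 + s(-1190)) = (338209 + 1198150)/(540521 + (762 - 1*(-1190))) = 1536359/(540521 + (762 + 1190)) = 1536359/(540521 + 1952) = 1536359/542473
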